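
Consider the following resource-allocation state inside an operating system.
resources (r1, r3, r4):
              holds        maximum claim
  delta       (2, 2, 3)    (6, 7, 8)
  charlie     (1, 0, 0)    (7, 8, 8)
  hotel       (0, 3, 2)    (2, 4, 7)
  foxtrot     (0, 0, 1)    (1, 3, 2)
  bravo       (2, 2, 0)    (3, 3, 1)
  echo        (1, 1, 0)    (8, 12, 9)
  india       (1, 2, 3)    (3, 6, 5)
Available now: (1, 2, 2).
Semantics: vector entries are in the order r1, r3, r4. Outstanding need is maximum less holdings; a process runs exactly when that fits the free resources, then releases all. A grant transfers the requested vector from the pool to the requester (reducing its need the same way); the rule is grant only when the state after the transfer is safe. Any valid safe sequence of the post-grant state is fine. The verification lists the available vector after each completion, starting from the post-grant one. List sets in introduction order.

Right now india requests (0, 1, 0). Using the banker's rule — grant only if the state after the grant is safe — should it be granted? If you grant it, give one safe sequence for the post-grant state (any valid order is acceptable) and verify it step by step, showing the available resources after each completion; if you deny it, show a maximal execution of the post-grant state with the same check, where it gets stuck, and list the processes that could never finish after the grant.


GRANT: granting preserves safety; a valid post-grant sequence is bravo, india, delta, foxtrot, charlie, hotel, echo.
Key observation: the grant leaves (1, 1, 2) free — enough for bravo, whose release restarts the cascade.
Step-by-step check of the post-grant state:
  pool = (1, 1, 2)
  bravo needs (1, 1, 1) <= (1, 1, 2) -> finishes; pool += (2, 2, 0) = (3, 3, 2)
  india needs (2, 3, 2) <= (3, 3, 2) -> finishes; pool += (1, 3, 3) = (4, 6, 5)
  delta needs (4, 5, 5) <= (4, 6, 5) -> finishes; pool += (2, 2, 3) = (6, 8, 8)
  foxtrot needs (1, 3, 1) <= (6, 8, 8) -> finishes; pool += (0, 0, 1) = (6, 8, 9)
  charlie needs (6, 8, 8) <= (6, 8, 9) -> finishes; pool += (1, 0, 0) = (7, 8, 9)
  hotel needs (2, 1, 5) <= (7, 8, 9) -> finishes; pool += (0, 3, 2) = (7, 11, 11)
  echo needs (7, 11, 9) <= (7, 11, 11) -> finishes; pool += (1, 1, 0) = (8, 12, 11)


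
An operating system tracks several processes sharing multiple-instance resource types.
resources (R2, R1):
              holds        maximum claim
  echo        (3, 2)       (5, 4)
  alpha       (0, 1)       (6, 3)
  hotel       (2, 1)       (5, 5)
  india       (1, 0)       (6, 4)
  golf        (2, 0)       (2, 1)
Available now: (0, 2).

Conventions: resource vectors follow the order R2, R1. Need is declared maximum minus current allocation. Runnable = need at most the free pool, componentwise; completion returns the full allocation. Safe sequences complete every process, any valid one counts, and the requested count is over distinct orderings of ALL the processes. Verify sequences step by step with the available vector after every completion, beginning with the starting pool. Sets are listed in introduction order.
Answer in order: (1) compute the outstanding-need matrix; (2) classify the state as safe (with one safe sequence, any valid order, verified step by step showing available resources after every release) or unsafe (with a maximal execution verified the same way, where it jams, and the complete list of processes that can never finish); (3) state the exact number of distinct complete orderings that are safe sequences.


(1) Need matrix, components ordered R2, R1:
  echo: (2, 2)
  alpha: (6, 2)
  hotel: (3, 4)
  india: (5, 4)
  golf: (0, 1)
(2) SAFE, for example via the order golf, echo, hotel, alpha, india.
Key observation: the first exact fit in this order is echo — it needs (2, 2) with (2, 2) free, meeting a requested resource to the last unit.
Check, step by step:
  pool = (0, 2)
  golf: need (0, 1) fits (0, 2); releases (2, 0), pool now (2, 2)
  echo: need (2, 2) fits (2, 2); releases (3, 2), pool now (5, 4)
  hotel: need (3, 4) fits (5, 4); releases (2, 1), pool now (7, 5)
  alpha: need (6, 2) fits (7, 5); releases (0, 1), pool now (7, 6)
  india: need (5, 4) fits (7, 6); releases (1, 0), pool now (8, 6)
(3) The exact count: 4 of the possible complete orderings are safe sequences.


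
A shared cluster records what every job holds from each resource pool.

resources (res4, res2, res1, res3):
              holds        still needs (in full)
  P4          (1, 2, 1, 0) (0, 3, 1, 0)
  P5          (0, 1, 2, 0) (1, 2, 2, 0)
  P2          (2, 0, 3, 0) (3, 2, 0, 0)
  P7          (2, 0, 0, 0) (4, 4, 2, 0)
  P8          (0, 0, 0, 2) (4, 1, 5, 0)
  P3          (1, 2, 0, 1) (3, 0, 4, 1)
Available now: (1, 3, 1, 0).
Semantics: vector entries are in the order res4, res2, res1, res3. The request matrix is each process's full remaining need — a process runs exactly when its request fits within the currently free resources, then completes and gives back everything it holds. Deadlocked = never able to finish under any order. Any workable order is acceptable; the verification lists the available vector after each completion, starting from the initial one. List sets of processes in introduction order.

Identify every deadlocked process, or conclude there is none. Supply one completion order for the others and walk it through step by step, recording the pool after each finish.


Deadlocked: P2, P7, P8 and P3.
Key observation: res4 is the bottleneck — with P4, P5 done the pool holds (2, 6, 4, 0), short of every remaining need.
A valid finishing order for the others: P4, P5. Check, step by step:
  pool = (1, 3, 1, 0)
  P4: need (0, 3, 1, 0) fits (1, 3, 1, 0); releases (1, 2, 1, 0), pool now (2, 5, 2, 0)
  P5: need (1, 2, 2, 0) fits (2, 5, 2, 0); releases (0, 1, 2, 0), pool now (2, 6, 4, 0)
The blocked processes can never fit:
  P2 cannot run: need (3, 2, 0, 0) vs free (2, 6, 4, 0) (insufficient res4)
  P7 cannot run: need (4, 4, 2, 0) vs free (2, 6, 4, 0) (insufficient res4)
  P8 cannot run: need (4, 1, 5, 0) vs free (2, 6, 4, 0) (insufficient res4 and res1)
  P3 cannot run: need (3, 0, 4, 1) vs free (2, 6, 4, 0) (insufficient res4 and res3)


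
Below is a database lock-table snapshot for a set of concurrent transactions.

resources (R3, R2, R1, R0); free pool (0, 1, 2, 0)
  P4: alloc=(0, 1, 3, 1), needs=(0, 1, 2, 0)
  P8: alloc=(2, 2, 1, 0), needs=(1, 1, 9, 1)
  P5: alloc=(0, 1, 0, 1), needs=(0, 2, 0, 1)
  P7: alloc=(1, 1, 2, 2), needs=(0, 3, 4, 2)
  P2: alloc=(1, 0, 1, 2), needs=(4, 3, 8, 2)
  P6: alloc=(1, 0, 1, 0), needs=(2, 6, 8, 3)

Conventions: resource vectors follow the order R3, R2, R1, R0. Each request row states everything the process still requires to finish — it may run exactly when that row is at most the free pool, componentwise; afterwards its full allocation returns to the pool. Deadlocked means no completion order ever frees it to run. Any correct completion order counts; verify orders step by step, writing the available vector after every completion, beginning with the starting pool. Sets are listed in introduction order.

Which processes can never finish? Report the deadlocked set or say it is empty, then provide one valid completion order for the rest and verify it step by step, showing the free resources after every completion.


The deadlocked set is P8, P2 and P6.
Key observation: R1 is the bottleneck — with P4, P5, P7 done the pool holds (1, 4, 7, 4), short of every remaining need.
One completion order for the rest: P4, P5, P7. Verifying each step:
  pool = (0, 1, 2, 0)
  P4 needs (0, 1, 2, 0) <= (0, 1, 2, 0) -> finishes; pool += (0, 1, 3, 1) = (0, 2, 5, 1)
  P5 needs (0, 2, 0, 1) <= (0, 2, 5, 1) -> finishes; pool += (0, 1, 0, 1) = (0, 3, 5, 2)
  P7 needs (0, 3, 4, 2) <= (0, 3, 5, 2) -> finishes; pool += (1, 1, 2, 2) = (1, 4, 7, 4)
None of the blocked processes ever fits:
  P8 still needs (1, 1, 9, 1) but only (1, 4, 7, 4) is free — short on R1
  P2 still needs (4, 3, 8, 2) but only (1, 4, 7, 4) is free — short on R3 and R1
  P6 still needs (2, 6, 8, 3) but only (1, 4, 7, 4) is free — short on R3, R2 and R1


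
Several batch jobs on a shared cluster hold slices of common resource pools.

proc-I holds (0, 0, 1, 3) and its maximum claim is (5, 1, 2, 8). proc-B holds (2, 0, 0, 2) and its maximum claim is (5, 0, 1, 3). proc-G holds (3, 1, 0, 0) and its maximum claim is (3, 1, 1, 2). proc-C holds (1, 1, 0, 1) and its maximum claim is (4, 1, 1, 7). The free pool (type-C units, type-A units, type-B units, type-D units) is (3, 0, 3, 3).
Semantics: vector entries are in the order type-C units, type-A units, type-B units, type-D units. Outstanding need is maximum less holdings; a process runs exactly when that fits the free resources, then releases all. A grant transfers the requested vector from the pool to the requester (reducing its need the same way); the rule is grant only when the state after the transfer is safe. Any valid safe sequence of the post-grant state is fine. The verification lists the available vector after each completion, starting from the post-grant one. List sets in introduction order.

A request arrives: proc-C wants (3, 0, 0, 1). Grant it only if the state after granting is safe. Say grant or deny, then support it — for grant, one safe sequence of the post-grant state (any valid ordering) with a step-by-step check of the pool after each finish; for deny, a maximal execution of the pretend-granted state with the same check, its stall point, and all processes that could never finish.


DENY: after the grant no complete ordering would exist.
Key observation: the wall is type-D units: completing proc-G, proc-B brings the pool only to (5, 1, 3, 4), and all the rest need more.
Pretend the grant happened; the run proc-G, proc-B goes as far as possible. Check, step by step:
  pool = (0, 0, 3, 2)
  proc-G needs (0, 0, 1, 2) <= (0, 0, 3, 2) -> finishes; pool += (3, 1, 0, 0) = (3, 1, 3, 2)
  proc-B needs (3, 0, 1, 1) <= (3, 1, 3, 2) -> finishes; pool += (2, 0, 0, 2) = (5, 1, 3, 4)
  proc-I cannot run: need (5, 1, 1, 5) vs free (5, 1, 3, 4) (insufficient type-D units)
  proc-C cannot run: need (0, 0, 1, 5) vs free (5, 1, 3, 4) (insufficient type-D units)
Post-grant, the permanently blocked set is proc-I and proc-C.


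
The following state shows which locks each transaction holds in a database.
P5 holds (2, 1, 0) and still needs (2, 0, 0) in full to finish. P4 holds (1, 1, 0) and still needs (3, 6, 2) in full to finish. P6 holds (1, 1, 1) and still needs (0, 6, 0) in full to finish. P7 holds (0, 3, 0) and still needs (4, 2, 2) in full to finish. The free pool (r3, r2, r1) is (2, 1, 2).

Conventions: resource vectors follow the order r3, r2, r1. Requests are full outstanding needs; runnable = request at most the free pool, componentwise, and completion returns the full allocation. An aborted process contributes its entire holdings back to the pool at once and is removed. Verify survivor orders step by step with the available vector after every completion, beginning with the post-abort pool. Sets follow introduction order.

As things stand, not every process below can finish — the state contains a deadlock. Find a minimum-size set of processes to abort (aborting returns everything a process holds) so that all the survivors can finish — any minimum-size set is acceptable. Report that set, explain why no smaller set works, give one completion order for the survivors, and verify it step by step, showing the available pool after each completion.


Minimum abort set: P6.
Key observation: the deadlocked P4 becomes finishable only because P6 released (1, 1, 1); it completes at step 3 below.
No smaller set exists: with zero aborts the deadlock remains.
Survivors finish in the order: P5, P7, P4. Verifying each step (pool after the aborts first):
  pool = (3, 2, 3)
  P5: need (2, 0, 0) fits (3, 2, 3); releases (2, 1, 0), pool now (5, 3, 3)
  P7: need (4, 2, 2) fits (5, 3, 3); releases (0, 3, 0), pool now (5, 6, 3)
  P4: need (3, 6, 2) fits (5, 6, 3); releases (1, 1, 0), pool now (6, 7, 3)


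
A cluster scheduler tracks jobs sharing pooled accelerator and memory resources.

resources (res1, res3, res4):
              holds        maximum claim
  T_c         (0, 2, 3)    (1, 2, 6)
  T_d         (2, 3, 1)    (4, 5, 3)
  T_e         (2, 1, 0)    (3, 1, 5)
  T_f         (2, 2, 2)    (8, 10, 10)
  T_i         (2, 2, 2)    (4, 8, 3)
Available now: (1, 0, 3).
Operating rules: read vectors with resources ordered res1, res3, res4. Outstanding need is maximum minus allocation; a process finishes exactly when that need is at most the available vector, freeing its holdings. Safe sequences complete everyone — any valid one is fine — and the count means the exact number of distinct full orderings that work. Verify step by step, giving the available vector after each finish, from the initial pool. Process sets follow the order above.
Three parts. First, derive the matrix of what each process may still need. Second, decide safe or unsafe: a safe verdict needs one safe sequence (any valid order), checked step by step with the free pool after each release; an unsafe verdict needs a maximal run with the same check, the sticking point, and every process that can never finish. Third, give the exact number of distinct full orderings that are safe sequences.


(1) Outstanding need per process (order res1, res3, res4):
  T_c: (1, 0, 3)
  T_d: (2, 2, 2)
  T_e: (1, 0, 5)
  T_f: (6, 8, 8)
  T_i: (2, 6, 1)
(2) SAFE, for example via the order T_c, T_e, T_d, T_i, T_f.
Key observation: reading the order forward, T_c is the first process whose need (1, 0, 3) meets the free pool (1, 0, 3) exactly on a resource it requests.
Step-by-step check:
  pool = (1, 0, 3)
  T_c needs (1, 0, 3) <= (1, 0, 3) -> finishes; pool += (0, 2, 3) = (1, 2, 6)
  T_e needs (1, 0, 5) <= (1, 2, 6) -> finishes; pool += (2, 1, 0) = (3, 3, 6)
  T_d needs (2, 2, 2) <= (3, 3, 6) -> finishes; pool += (2, 3, 1) = (5, 6, 7)
  T_i needs (2, 6, 1) <= (5, 6, 7) -> finishes; pool += (2, 2, 2) = (7, 8, 9)
  T_f needs (6, 8, 8) <= (7, 8, 9) -> finishes; pool += (2, 2, 2) = (9, 10, 11)
(3) Precisely 1 of the possible complete orderings is a safe sequence.


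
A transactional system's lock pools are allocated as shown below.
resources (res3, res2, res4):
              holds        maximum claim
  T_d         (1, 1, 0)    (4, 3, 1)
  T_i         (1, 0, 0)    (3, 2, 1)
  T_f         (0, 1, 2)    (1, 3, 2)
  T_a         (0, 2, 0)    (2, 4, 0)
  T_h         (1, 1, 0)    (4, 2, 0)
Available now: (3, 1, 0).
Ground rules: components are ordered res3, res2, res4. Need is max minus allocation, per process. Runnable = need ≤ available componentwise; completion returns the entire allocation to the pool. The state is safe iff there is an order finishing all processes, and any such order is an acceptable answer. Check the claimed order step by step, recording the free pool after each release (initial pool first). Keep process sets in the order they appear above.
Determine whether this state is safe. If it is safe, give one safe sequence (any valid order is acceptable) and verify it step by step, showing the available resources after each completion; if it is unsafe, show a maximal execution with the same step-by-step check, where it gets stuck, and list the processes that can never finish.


SAFE. One safe sequence: T_h, T_f, T_d, T_i, T_a.
Key observation: the order's first zero-slack moment is T_h ((3, 1, 0) needed, (3, 1, 0) free — a requested resource with nothing to spare).
Step-by-step check:
  pool = (3, 1, 0)
  run T_h (needs (3, 1, 0), free (3, 1, 0)); after release of (1, 1, 0) the pool is (4, 2, 0)
  run T_f (needs (1, 2, 0), free (4, 2, 0)); after release of (0, 1, 2) the pool is (4, 3, 2)
  run T_d (needs (3, 2, 1), free (4, 3, 2)); after release of (1, 1, 0) the pool is (5, 4, 2)
  run T_i (needs (2, 2, 1), free (5, 4, 2)); after release of (1, 0, 0) the pool is (6, 4, 2)
  run T_a (needs (2, 2, 0), free (6, 4, 2)); after release of (0, 2, 0) the pool is (6, 6, 2)


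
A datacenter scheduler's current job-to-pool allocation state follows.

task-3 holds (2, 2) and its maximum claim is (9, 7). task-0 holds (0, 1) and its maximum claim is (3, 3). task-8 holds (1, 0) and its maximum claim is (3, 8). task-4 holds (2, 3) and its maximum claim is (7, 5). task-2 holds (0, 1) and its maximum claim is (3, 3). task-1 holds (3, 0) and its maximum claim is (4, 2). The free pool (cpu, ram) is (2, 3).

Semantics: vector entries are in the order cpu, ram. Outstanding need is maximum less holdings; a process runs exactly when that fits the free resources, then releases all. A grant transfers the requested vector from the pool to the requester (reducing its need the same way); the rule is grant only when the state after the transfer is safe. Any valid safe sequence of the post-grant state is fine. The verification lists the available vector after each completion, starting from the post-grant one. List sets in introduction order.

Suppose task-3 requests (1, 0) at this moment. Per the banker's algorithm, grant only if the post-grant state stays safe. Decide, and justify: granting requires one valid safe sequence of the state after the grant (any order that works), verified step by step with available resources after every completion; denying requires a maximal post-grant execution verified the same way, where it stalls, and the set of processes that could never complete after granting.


DENY — the pretend-granted state is unsafe.
Key observation: after task-1, task-2, task-0 the pool peaks at (4, 5), and each blocked process is short somewhere: task-3 on cpu; task-8 on ram; task-4 on cpu.
Pretend the grant happened; the run task-1, task-2, task-0 goes as far as possible. Verifying each step:
  pool = (1, 3)
  task-1 needs (1, 2) <= (1, 3) -> finishes; pool += (3, 0) = (4, 3)
  task-2 needs (3, 2) <= (4, 3) -> finishes; pool += (0, 1) = (4, 4)
  task-0 needs (3, 2) <= (4, 4) -> finishes; pool += (0, 1) = (4, 5)
  task-3 cannot run: need (6, 5) vs free (4, 5) (insufficient cpu)
  task-8 cannot run: need (2, 8) vs free (4, 5) (insufficient ram)
  task-4 cannot run: need (5, 2) vs free (4, 5) (insufficient cpu)
Had the request been granted, task-3, task-8 and task-4 could never finish.


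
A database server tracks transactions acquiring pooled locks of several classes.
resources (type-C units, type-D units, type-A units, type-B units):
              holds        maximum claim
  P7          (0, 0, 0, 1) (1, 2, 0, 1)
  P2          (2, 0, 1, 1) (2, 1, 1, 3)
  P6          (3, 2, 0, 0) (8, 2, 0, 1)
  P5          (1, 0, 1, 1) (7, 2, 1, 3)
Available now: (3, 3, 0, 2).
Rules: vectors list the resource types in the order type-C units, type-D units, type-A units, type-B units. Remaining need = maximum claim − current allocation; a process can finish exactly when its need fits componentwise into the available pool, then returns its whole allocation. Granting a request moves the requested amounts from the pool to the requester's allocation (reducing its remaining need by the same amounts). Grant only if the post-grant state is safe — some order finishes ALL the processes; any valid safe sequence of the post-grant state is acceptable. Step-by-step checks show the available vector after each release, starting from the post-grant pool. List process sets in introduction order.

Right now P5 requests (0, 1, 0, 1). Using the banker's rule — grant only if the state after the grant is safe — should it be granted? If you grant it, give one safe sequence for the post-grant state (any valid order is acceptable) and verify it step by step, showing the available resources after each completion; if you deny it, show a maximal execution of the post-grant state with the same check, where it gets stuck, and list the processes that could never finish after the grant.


GRANT — the state after the grant stays safe, e.g. via P7, P2, P6, P5.
Key observation: (3, 2, 0, 1) free after granting still covers P7 first, and each release covers the next.
Step-by-step check of the post-grant state:
  pool = (3, 2, 0, 1)
  P7 needs (1, 2, 0, 0) <= (3, 2, 0, 1) -> finishes; pool += (0, 0, 0, 1) = (3, 2, 0, 2)
  P2 needs (0, 1, 0, 2) <= (3, 2, 0, 2) -> finishes; pool += (2, 0, 1, 1) = (5, 2, 1, 3)
  P6 needs (5, 0, 0, 1) <= (5, 2, 1, 3) -> finishes; pool += (3, 2, 0, 0) = (8, 4, 1, 3)
  P5 needs (6, 1, 0, 1) <= (8, 4, 1, 3) -> finishes; pool += (1, 1, 1, 2) = (9, 5, 2, 5)


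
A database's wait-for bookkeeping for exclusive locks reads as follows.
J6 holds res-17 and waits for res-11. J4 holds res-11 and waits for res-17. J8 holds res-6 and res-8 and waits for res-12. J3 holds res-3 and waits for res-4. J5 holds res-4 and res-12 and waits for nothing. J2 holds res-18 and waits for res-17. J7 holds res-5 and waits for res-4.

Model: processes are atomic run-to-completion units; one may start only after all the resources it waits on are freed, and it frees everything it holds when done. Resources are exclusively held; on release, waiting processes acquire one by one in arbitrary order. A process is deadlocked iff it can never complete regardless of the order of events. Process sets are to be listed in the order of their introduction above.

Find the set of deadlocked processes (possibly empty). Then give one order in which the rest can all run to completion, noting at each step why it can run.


Deadlocked: J6, J4 and J2.
Key observation: the waits loop around J6 -> J4 -> J6 with no way out; J2 waits into the deadlock from upstream.
A valid finishing order for the others: J5, J8, J3, J7.
Check, step by step:
  J5: no waits; runs immediately, freeing res-4 and res-12
  run J8 (all its waits — res-12 — are resolved); releases res-6 and res-8
  run J3 (all its waits — res-4 — are resolved); releases res-3
  run J7 (all its waits — res-4 — are resolved); releases res-5


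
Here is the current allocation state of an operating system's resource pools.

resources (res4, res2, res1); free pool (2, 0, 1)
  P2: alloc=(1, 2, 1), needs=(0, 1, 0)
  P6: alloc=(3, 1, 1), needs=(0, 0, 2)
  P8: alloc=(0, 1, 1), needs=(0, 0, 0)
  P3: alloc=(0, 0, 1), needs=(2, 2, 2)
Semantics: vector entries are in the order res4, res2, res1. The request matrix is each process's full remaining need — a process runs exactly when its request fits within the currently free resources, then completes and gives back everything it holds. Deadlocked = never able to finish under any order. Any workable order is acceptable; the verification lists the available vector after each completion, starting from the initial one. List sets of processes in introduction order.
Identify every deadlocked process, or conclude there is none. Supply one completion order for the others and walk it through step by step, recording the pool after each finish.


No process is deadlocked.
Key observation: no deadlock: P8 fits now, and the freed resources carry the rest through.
The rest can finish in the order P8, P2, P3, P6. Verifying each step:
  pool = (2, 0, 1)
  P8: need (0, 0, 0) fits (2, 0, 1); releases (0, 1, 1), pool now (2, 1, 2)
  P2: need (0, 1, 0) fits (2, 1, 2); releases (1, 2, 1), pool now (3, 3, 3)
  P3: need (2, 2, 2) fits (3, 3, 3); releases (0, 0, 1), pool now (3, 3, 4)
  P6: need (0, 0, 2) fits (3, 3, 4); releases (3, 1, 1), pool now (6, 4, 5)


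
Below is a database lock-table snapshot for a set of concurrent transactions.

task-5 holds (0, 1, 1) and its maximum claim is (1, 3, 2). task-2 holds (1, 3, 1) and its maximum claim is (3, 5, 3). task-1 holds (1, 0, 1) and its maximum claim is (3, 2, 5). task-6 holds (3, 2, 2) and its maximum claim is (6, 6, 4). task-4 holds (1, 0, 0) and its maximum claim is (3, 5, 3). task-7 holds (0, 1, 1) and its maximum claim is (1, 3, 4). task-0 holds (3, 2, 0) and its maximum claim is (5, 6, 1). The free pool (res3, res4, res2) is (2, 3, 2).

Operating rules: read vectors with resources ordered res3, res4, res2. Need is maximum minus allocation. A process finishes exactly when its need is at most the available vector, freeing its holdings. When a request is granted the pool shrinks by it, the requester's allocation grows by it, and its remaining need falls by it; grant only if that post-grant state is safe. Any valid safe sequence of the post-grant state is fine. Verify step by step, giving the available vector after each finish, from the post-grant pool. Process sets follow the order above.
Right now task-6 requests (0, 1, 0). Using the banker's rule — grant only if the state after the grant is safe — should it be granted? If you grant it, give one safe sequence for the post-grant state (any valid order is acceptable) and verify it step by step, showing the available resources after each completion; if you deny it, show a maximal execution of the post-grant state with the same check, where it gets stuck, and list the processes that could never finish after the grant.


GRANT. The post-grant state is safe; one safe sequence: task-5, task-2, task-4, task-6, task-1, task-7, task-0.
Key observation: the grant leaves (2, 2, 2) free — enough for task-5, whose release restarts the cascade.
Check on the post-grant state, step by step:
  pool = (2, 2, 2)
  run task-5 (needs (1, 2, 1), free (2, 2, 2)); after release of (0, 1, 1) the pool is (2, 3, 3)
  run task-2 (needs (2, 2, 2), free (2, 3, 3)); after release of (1, 3, 1) the pool is (3, 6, 4)
  run task-4 (needs (2, 5, 3), free (3, 6, 4)); after release of (1, 0, 0) the pool is (4, 6, 4)
  run task-6 (needs (3, 3, 2), free (4, 6, 4)); after release of (3, 3, 2) the pool is (7, 9, 6)
  run task-1 (needs (2, 2, 4), free (7, 9, 6)); after release of (1, 0, 1) the pool is (8, 9, 7)
  run task-7 (needs (1, 2, 3), free (8, 9, 7)); after release of (0, 1, 1) the pool is (8, 10, 8)
  run task-0 (needs (2, 4, 1), free (8, 10, 8)); after release of (3, 2, 0) the pool is (11, 12, 8)


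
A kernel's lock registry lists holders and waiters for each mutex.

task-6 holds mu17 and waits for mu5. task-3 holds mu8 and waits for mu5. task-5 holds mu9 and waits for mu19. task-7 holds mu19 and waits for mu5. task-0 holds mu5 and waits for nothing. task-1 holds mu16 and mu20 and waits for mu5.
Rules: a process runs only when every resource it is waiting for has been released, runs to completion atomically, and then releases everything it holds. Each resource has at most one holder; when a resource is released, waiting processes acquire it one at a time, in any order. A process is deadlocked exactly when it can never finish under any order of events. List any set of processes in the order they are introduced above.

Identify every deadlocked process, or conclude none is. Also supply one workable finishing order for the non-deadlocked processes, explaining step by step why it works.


The deadlocked set is empty.
Key observation: all waits point, directly or indirectly, at processes that can finish, so nothing is permanently blocked.
One completion order for the rest: task-0, task-6, task-3, task-1, task-7, task-5.
Check, step by step:
  task-0: no waits; runs immediately, freeing mu5
  run task-6 (all its waits — mu5 — are resolved); releases mu17
  run task-3 (all its waits — mu5 — are resolved); releases mu8
  run task-1 (all its waits — mu5 — are resolved); releases mu16 and mu20
  run task-7 (all its waits — mu5 — are resolved); releases mu19
  run task-5 (all its waits — mu19 — are resolved); releases mu9


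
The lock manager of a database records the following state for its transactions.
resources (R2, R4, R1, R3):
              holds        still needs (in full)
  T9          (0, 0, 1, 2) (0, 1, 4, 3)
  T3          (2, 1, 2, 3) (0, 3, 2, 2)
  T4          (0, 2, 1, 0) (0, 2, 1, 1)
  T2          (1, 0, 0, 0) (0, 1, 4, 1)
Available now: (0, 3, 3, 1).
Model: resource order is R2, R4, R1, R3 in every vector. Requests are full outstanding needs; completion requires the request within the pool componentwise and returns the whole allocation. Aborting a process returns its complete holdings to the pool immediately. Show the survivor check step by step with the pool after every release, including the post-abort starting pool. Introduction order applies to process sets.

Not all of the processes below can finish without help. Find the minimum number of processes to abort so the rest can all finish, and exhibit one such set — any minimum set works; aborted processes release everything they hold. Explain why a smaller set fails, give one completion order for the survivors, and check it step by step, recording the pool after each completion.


The answer: abort T3.
Key observation: the returned (2, 1, 2, 3) from T3 is what brings T9 — unrunnable before, under any order — into play at step 2.
Minimality: the empty abort set fails — the state is deadlocked as it stands.
The survivors complete as T4, T9, T2. Verifying each step (starting from the post-abort pool):
  pool = (2, 4, 5, 4)
  T4 needs (0, 2, 1, 1) <= (2, 4, 5, 4) -> finishes; pool += (0, 2, 1, 0) = (2, 6, 6, 4)
  T9 needs (0, 1, 4, 3) <= (2, 6, 6, 4) -> finishes; pool += (0, 0, 1, 2) = (2, 6, 7, 6)
  T2 needs (0, 1, 4, 1) <= (2, 6, 7, 6) -> finishes; pool += (1, 0, 0, 0) = (3, 6, 7, 6)


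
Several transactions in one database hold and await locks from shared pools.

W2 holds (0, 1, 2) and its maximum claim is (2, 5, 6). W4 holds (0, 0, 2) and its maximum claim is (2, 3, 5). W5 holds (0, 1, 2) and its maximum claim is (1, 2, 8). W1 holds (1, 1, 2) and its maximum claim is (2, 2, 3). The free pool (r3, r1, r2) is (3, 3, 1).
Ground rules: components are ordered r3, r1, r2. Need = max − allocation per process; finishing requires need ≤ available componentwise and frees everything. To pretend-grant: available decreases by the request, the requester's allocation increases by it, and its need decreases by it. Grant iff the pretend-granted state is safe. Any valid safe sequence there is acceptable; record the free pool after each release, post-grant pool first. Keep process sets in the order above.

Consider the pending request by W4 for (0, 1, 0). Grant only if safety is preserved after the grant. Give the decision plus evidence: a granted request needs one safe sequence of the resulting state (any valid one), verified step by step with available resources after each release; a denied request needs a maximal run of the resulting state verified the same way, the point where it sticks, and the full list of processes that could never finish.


GRANT — the state after the grant stays safe, e.g. via W1, W4, W2, W5.
Key observation: the grant leaves (3, 2, 1) free — enough for W1, whose release restarts the cascade.
Step-by-step check of the post-grant state:
  pool = (3, 2, 1)
  W1: need (1, 1, 1) fits (3, 2, 1); releases (1, 1, 2), pool now (4, 3, 3)
  W4: need (2, 2, 3) fits (4, 3, 3); releases (0, 1, 2), pool now (4, 4, 5)
  W2: need (2, 4, 4) fits (4, 4, 5); releases (0, 1, 2), pool now (4, 5, 7)
  W5: need (1, 1, 6) fits (4, 5, 7); releases (0, 1, 2), pool now (4, 6, 9)


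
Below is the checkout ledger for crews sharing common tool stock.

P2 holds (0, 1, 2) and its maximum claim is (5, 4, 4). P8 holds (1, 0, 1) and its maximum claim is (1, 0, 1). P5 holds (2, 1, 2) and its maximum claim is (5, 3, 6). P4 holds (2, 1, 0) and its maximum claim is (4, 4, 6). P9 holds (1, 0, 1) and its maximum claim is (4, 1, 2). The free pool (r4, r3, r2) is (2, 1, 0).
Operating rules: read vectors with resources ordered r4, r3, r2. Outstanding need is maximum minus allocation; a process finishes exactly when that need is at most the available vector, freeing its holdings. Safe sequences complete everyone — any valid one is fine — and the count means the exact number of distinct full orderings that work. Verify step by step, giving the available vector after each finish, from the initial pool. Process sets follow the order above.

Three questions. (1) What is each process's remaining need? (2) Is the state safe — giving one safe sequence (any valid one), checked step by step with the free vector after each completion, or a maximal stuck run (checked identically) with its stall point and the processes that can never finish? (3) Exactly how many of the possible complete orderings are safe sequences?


(1) Outstanding need per process (order r4, r3, r2):
  P2: (5, 3, 2)
  P8: (0, 0, 0)
  P5: (3, 2, 4)
  P4: (2, 3, 6)
  P9: (3, 1, 1)
(2) UNSAFE — no complete ordering exists.
Key observation: after P8, P9 complete, (4, 1, 2) is the best the pool ever gets, yet each leftover process wants more r3.
Going as far as possible: P8, P9; after that, nothing fits. Step-by-step check:
  pool = (2, 1, 0)
  P8 needs (0, 0, 0) <= (2, 1, 0) -> finishes; pool += (1, 0, 1) = (3, 1, 1)
  P9 needs (3, 1, 1) <= (3, 1, 1) -> finishes; pool += (1, 0, 1) = (4, 1, 2)
  P2 still needs (5, 3, 2) but only (4, 1, 2) is free — short on r4 and r3
  P5 still needs (3, 2, 4) but only (4, 1, 2) is free — short on r3 and r2
  P4 still needs (2, 3, 6) but only (4, 1, 2) is free — short on r3 and r2
Permanently blocked: P2, P5 and P4.
(3) The exact count: 0 of the possible complete orderings are safe sequences.


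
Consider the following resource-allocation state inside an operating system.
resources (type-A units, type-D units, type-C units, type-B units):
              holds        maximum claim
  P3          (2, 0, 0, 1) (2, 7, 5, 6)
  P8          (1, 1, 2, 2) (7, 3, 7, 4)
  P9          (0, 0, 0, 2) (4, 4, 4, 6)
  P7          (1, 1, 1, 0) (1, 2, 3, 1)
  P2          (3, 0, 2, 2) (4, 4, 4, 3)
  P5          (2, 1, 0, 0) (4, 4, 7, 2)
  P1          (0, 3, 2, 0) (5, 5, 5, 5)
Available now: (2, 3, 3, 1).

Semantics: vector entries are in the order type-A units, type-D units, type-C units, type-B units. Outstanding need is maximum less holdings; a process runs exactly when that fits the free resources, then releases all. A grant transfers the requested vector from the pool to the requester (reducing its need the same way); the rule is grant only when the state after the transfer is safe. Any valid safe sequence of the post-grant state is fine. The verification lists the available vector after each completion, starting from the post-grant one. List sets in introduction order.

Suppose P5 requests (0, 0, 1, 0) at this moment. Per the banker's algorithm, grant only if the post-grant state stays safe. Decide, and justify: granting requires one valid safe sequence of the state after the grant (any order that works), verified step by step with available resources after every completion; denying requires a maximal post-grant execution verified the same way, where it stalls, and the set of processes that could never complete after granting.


GRANT — the state after the grant stays safe, e.g. via P7, P2, P8, P1, P9, P3, P5.
Key observation: granting shrinks the pool to (2, 3, 2, 1), yet P7 still fits and the chain goes through.
Check on the post-grant state, step by step:
  pool = (2, 3, 2, 1)
  P7: need (0, 1, 2, 1) fits (2, 3, 2, 1); releases (1, 1, 1, 0), pool now (3, 4, 3, 1)
  P2: need (1, 4, 2, 1) fits (3, 4, 3, 1); releases (3, 0, 2, 2), pool now (6, 4, 5, 3)
  P8: need (6, 2, 5, 2) fits (6, 4, 5, 3); releases (1, 1, 2, 2), pool now (7, 5, 7, 5)
  P1: need (5, 2, 3, 5) fits (7, 5, 7, 5); releases (0, 3, 2, 0), pool now (7, 8, 9, 5)
  P9: need (4, 4, 4, 4) fits (7, 8, 9, 5); releases (0, 0, 0, 2), pool now (7, 8, 9, 7)
  P3: need (0, 7, 5, 5) fits (7, 8, 9, 7); releases (2, 0, 0, 1), pool now (9, 8, 9, 8)
  P5: need (2, 3, 6, 2) fits (9, 8, 9, 8); releases (2, 1, 1, 0), pool now (11, 9, 10, 8)


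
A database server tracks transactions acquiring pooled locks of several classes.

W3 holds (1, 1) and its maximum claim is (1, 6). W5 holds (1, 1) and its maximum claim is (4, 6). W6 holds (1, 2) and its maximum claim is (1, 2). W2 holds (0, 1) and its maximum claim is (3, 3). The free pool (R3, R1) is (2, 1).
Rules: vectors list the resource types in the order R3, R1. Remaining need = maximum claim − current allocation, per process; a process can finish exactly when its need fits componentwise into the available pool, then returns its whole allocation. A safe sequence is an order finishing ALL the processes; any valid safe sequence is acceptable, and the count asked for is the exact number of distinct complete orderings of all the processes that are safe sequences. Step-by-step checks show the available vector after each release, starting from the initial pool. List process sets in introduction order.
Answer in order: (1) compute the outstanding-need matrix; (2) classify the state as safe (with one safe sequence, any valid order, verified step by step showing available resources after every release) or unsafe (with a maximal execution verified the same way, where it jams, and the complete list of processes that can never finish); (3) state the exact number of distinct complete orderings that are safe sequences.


(1) Need matrix, components ordered R3, R1:
  W3: (0, 5)
  W5: (3, 5)
  W6: (0, 0)
  W2: (3, 2)
(2) UNSAFE — no complete ordering exists.
Key observation: no order helps: past W6, W2, the free pool tops out at (3, 4), below what each blocked process needs in R1.
Going as far as possible: W6, W2; after that, nothing fits. Check, step by step:
  pool = (2, 1)
  run W6 (needs (0, 0), free (2, 1)); after release of (1, 2) the pool is (3, 3)
  run W2 (needs (3, 2), free (3, 3)); after release of (0, 1) the pool is (3, 4)
  W3 cannot run: need (0, 5) vs free (3, 4) (insufficient R1)
  W5 cannot run: need (3, 5) vs free (3, 4) (insufficient R1)
Permanently blocked: W3 and W5.
(3) The exact count: 0 of the possible complete orderings are safe sequences.


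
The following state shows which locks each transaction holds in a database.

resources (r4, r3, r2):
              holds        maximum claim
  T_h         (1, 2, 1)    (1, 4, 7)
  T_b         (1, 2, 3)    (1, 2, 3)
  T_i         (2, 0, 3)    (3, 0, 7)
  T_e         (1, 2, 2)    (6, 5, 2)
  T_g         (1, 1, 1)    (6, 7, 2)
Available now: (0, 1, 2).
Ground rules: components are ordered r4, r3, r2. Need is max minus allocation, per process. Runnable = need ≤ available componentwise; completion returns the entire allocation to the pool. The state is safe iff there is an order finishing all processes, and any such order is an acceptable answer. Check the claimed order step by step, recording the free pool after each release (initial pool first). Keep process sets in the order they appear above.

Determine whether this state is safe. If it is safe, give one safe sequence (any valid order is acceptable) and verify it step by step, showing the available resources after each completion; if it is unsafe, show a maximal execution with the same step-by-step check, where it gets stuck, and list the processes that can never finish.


UNSAFE.
Key observation: the pool after T_b, T_i, T_h is (4, 5, 9); every surviving request exceeds it in r4, so progress ends there.
Going as far as possible: T_b, T_i, T_h; after that, nothing fits. Check, step by step:
  pool = (0, 1, 2)
  run T_b (needs (0, 0, 0), free (0, 1, 2)); after release of (1, 2, 3) the pool is (1, 3, 5)
  run T_i (needs (1, 0, 4), free (1, 3, 5)); after release of (2, 0, 3) the pool is (3, 3, 8)
  run T_h (needs (0, 2, 6), free (3, 3, 8)); after release of (1, 2, 1) the pool is (4, 5, 9)
  T_e still needs (5, 3, 0) but only (4, 5, 9) is free — short on r4
  T_g still needs (5, 6, 1) but only (4, 5, 9) is free — short on r4 and r3
Never able to finish: T_e and T_g.


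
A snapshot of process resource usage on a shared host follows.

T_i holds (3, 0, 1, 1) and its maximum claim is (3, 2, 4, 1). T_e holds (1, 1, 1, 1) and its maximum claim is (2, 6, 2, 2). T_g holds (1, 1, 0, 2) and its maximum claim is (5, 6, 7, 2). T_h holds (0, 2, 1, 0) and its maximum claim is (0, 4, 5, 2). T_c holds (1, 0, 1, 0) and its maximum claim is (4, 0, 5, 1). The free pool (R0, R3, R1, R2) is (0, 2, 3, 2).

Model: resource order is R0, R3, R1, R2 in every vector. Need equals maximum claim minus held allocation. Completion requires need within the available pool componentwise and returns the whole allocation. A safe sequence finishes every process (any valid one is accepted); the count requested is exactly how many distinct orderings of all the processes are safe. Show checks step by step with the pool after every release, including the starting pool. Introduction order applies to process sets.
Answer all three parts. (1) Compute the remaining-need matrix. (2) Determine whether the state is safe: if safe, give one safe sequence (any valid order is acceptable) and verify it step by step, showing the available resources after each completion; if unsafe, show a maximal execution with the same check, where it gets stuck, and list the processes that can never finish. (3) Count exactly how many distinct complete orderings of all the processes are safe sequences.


(1) Remaining need (order R0, R3, R1, R2):
  T_i: (0, 2, 3, 0)
  T_e: (1, 5, 1, 1)
  T_g: (4, 5, 7, 0)
  T_h: (0, 2, 4, 2)
  T_c: (3, 0, 4, 1)
(2) UNSAFE.
Key observation: no order helps: past T_i, T_c, T_h, the free pool tops out at (4, 4, 6, 3), below what each blocked process needs in R3.
A maximal execution: T_i, T_c, T_h — then nothing else fits. Step-by-step check:
  pool = (0, 2, 3, 2)
  run T_i (needs (0, 2, 3, 0), free (0, 2, 3, 2)); after release of (3, 0, 1, 1) the pool is (3, 2, 4, 3)
  run T_c (needs (3, 0, 4, 1), free (3, 2, 4, 3)); after release of (1, 0, 1, 0) the pool is (4, 2, 5, 3)
  run T_h (needs (0, 2, 4, 2), free (4, 2, 5, 3)); after release of (0, 2, 1, 0) the pool is (4, 4, 6, 3)
  T_e cannot run: need (1, 5, 1, 1) vs free (4, 4, 6, 3) (insufficient R3)
  T_g cannot run: need (4, 5, 7, 0) vs free (4, 4, 6, 3) (insufficient R3 and R1)
Never able to finish: T_e and T_g.
(3) Exactly 0 of the possible complete orderings are safe sequences.
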